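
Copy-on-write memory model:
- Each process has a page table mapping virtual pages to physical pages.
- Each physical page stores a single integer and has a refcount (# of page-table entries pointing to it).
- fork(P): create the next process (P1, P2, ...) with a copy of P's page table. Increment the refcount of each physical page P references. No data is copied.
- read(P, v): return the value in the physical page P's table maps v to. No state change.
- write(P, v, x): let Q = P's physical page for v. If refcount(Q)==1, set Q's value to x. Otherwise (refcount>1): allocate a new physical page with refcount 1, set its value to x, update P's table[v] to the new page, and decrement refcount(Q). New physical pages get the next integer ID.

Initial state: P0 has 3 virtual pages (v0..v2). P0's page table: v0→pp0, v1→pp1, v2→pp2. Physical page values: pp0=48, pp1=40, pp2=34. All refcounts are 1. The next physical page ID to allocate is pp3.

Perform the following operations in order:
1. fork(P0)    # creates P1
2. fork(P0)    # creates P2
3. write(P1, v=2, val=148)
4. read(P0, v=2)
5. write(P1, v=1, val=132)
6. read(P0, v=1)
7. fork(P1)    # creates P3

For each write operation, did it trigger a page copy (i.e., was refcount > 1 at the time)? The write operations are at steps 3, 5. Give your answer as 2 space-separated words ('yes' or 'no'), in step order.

Op 1: fork(P0) -> P1. 3 ppages; refcounts: pp0:2 pp1:2 pp2:2
Op 2: fork(P0) -> P2. 3 ppages; refcounts: pp0:3 pp1:3 pp2:3
Op 3: write(P1, v2, 148). refcount(pp2)=3>1 -> COPY to pp3. 4 ppages; refcounts: pp0:3 pp1:3 pp2:2 pp3:1
Op 4: read(P0, v2) -> 34. No state change.
Op 5: write(P1, v1, 132). refcount(pp1)=3>1 -> COPY to pp4. 5 ppages; refcounts: pp0:3 pp1:2 pp2:2 pp3:1 pp4:1
Op 6: read(P0, v1) -> 40. No state change.
Op 7: fork(P1) -> P3. 5 ppages; refcounts: pp0:4 pp1:2 pp2:2 pp3:2 pp4:2

yes yes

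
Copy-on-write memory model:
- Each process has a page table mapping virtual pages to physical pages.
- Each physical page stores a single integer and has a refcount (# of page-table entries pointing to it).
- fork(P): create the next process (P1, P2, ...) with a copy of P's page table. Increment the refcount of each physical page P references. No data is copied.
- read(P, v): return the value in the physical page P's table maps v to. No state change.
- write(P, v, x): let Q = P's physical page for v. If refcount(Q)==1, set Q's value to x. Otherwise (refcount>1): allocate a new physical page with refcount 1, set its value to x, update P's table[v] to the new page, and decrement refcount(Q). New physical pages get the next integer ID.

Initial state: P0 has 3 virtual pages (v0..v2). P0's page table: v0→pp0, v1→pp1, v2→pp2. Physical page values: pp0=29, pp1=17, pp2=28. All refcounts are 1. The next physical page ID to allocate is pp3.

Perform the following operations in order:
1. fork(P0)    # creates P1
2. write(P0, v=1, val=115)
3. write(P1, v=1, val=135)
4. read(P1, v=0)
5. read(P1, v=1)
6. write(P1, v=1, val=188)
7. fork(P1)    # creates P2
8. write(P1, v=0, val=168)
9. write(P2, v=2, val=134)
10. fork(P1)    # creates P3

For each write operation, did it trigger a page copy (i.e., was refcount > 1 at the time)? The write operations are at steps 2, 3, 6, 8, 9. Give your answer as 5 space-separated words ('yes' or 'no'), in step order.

Op 1: fork(P0) -> P1. 3 ppages; refcounts: pp0:2 pp1:2 pp2:2
Op 2: write(P0, v1, 115). refcount(pp1)=2>1 -> COPY to pp3. 4 ppages; refcounts: pp0:2 pp1:1 pp2:2 pp3:1
Op 3: write(P1, v1, 135). refcount(pp1)=1 -> write in place. 4 ppages; refcounts: pp0:2 pp1:1 pp2:2 pp3:1
Op 4: read(P1, v0) -> 29. No state change.
Op 5: read(P1, v1) -> 135. No state change.
Op 6: write(P1, v1, 188). refcount(pp1)=1 -> write in place. 4 ppages; refcounts: pp0:2 pp1:1 pp2:2 pp3:1
Op 7: fork(P1) -> P2. 4 ppages; refcounts: pp0:3 pp1:2 pp2:3 pp3:1
Op 8: write(P1, v0, 168). refcount(pp0)=3>1 -> COPY to pp4. 5 ppages; refcounts: pp0:2 pp1:2 pp2:3 pp3:1 pp4:1
Op 9: write(P2, v2, 134). refcount(pp2)=3>1 -> COPY to pp5. 6 ppages; refcounts: pp0:2 pp1:2 pp2:2 pp3:1 pp4:1 pp5:1
Op 10: fork(P1) -> P3. 6 ppages; refcounts: pp0:2 pp1:3 pp2:3 pp3:1 pp4:2 pp5:1

yes no no yes yes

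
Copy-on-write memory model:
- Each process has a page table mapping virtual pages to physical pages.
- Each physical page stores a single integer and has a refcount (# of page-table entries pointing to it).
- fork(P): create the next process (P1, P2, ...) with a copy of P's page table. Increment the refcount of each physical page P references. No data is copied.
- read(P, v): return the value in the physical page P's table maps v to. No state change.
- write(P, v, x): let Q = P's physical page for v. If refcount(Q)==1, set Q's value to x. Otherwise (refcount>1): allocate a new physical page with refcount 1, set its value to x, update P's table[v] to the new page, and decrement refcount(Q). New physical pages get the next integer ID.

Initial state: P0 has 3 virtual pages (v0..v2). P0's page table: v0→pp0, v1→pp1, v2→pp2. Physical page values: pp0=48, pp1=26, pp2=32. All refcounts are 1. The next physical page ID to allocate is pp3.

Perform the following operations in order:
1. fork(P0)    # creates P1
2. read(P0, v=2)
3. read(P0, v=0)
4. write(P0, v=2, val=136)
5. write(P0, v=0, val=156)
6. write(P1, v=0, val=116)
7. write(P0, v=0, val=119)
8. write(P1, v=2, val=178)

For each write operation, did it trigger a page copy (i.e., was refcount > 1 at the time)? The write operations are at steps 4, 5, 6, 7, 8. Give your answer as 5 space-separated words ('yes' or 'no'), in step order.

Op 1: fork(P0) -> P1. 3 ppages; refcounts: pp0:2 pp1:2 pp2:2
Op 2: read(P0, v2) -> 32. No state change.
Op 3: read(P0, v0) -> 48. No state change.
Op 4: write(P0, v2, 136). refcount(pp2)=2>1 -> COPY to pp3. 4 ppages; refcounts: pp0:2 pp1:2 pp2:1 pp3:1
Op 5: write(P0, v0, 156). refcount(pp0)=2>1 -> COPY to pp4. 5 ppages; refcounts: pp0:1 pp1:2 pp2:1 pp3:1 pp4:1
Op 6: write(P1, v0, 116). refcount(pp0)=1 -> write in place. 5 ppages; refcounts: pp0:1 pp1:2 pp2:1 pp3:1 pp4:1
Op 7: write(P0, v0, 119). refcount(pp4)=1 -> write in place. 5 ppages; refcounts: pp0:1 pp1:2 pp2:1 pp3:1 pp4:1
Op 8: write(P1, v2, 178). refcount(pp2)=1 -> write in place. 5 ppages; refcounts: pp0:1 pp1:2 pp2:1 pp3:1 pp4:1

yes yes no no no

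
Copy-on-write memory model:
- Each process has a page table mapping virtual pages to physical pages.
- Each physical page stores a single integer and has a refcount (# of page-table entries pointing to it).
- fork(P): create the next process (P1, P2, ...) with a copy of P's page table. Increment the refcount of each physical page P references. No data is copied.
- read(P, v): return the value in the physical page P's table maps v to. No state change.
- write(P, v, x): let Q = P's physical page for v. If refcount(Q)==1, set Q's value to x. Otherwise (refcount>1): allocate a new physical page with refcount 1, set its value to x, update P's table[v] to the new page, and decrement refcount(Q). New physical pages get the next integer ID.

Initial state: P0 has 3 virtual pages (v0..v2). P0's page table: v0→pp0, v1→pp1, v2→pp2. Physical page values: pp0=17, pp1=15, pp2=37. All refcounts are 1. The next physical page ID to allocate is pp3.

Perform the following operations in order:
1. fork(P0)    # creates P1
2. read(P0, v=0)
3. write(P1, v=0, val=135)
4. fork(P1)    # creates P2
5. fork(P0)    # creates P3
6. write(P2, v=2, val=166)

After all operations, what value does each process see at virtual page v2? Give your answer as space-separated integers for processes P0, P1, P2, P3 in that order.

Answer: 37 37 166 37

Derivation:
Op 1: fork(P0) -> P1. 3 ppages; refcounts: pp0:2 pp1:2 pp2:2
Op 2: read(P0, v0) -> 17. No state change.
Op 3: write(P1, v0, 135). refcount(pp0)=2>1 -> COPY to pp3. 4 ppages; refcounts: pp0:1 pp1:2 pp2:2 pp3:1
Op 4: fork(P1) -> P2. 4 ppages; refcounts: pp0:1 pp1:3 pp2:3 pp3:2
Op 5: fork(P0) -> P3. 4 ppages; refcounts: pp0:2 pp1:4 pp2:4 pp3:2
Op 6: write(P2, v2, 166). refcount(pp2)=4>1 -> COPY to pp4. 5 ppages; refcounts: pp0:2 pp1:4 pp2:3 pp3:2 pp4:1
P0: v2 -> pp2 = 37
P1: v2 -> pp2 = 37
P2: v2 -> pp4 = 166
P3: v2 -> pp2 = 37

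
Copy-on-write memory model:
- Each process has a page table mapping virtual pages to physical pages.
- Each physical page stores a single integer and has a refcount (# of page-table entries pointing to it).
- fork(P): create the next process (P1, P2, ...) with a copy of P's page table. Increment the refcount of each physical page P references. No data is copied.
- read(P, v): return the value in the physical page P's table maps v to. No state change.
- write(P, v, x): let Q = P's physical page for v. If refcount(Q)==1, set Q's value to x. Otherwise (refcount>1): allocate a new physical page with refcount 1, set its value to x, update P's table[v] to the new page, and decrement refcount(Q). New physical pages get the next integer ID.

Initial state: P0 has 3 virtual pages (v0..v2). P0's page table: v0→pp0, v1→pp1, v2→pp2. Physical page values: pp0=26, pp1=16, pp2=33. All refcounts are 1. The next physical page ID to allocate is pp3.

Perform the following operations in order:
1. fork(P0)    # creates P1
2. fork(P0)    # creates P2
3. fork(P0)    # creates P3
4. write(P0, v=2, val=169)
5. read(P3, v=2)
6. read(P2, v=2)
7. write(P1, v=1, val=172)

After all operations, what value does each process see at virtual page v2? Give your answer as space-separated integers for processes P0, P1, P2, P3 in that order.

Answer: 169 33 33 33

Derivation:
Op 1: fork(P0) -> P1. 3 ppages; refcounts: pp0:2 pp1:2 pp2:2
Op 2: fork(P0) -> P2. 3 ppages; refcounts: pp0:3 pp1:3 pp2:3
Op 3: fork(P0) -> P3. 3 ppages; refcounts: pp0:4 pp1:4 pp2:4
Op 4: write(P0, v2, 169). refcount(pp2)=4>1 -> COPY to pp3. 4 ppages; refcounts: pp0:4 pp1:4 pp2:3 pp3:1
Op 5: read(P3, v2) -> 33. No state change.
Op 6: read(P2, v2) -> 33. No state change.
Op 7: write(P1, v1, 172). refcount(pp1)=4>1 -> COPY to pp4. 5 ppages; refcounts: pp0:4 pp1:3 pp2:3 pp3:1 pp4:1
P0: v2 -> pp3 = 169
P1: v2 -> pp2 = 33
P2: v2 -> pp2 = 33
P3: v2 -> pp2 = 33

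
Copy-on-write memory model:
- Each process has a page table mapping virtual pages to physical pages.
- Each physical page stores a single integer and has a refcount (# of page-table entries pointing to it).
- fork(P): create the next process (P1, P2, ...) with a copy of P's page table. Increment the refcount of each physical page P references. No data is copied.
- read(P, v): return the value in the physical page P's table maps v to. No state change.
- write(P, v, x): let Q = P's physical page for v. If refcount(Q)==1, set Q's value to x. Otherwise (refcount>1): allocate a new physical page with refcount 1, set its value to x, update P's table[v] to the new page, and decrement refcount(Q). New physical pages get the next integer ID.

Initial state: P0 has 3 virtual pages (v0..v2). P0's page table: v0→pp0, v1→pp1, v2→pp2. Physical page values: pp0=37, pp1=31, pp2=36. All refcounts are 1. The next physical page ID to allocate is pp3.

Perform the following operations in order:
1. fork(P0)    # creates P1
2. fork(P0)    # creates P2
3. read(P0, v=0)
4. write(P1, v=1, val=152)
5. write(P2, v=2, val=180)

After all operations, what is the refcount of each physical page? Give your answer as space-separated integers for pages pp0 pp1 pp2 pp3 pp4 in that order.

Answer: 3 2 2 1 1

Derivation:
Op 1: fork(P0) -> P1. 3 ppages; refcounts: pp0:2 pp1:2 pp2:2
Op 2: fork(P0) -> P2. 3 ppages; refcounts: pp0:3 pp1:3 pp2:3
Op 3: read(P0, v0) -> 37. No state change.
Op 4: write(P1, v1, 152). refcount(pp1)=3>1 -> COPY to pp3. 4 ppages; refcounts: pp0:3 pp1:2 pp2:3 pp3:1
Op 5: write(P2, v2, 180). refcount(pp2)=3>1 -> COPY to pp4. 5 ppages; refcounts: pp0:3 pp1:2 pp2:2 pp3:1 pp4:1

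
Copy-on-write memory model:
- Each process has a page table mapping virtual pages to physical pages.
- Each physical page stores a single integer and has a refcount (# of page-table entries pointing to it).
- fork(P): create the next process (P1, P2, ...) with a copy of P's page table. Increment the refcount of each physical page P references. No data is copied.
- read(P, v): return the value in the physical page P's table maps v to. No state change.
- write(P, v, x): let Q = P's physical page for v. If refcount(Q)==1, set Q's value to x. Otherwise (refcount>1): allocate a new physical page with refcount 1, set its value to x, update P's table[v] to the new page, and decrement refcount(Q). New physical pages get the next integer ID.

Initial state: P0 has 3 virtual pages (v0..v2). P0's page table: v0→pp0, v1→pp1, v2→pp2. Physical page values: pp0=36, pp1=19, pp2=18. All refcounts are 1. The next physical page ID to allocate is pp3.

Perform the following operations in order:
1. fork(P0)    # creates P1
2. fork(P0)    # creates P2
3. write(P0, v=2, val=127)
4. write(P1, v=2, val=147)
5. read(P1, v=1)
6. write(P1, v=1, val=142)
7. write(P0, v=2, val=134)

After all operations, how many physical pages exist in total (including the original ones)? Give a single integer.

Op 1: fork(P0) -> P1. 3 ppages; refcounts: pp0:2 pp1:2 pp2:2
Op 2: fork(P0) -> P2. 3 ppages; refcounts: pp0:3 pp1:3 pp2:3
Op 3: write(P0, v2, 127). refcount(pp2)=3>1 -> COPY to pp3. 4 ppages; refcounts: pp0:3 pp1:3 pp2:2 pp3:1
Op 4: write(P1, v2, 147). refcount(pp2)=2>1 -> COPY to pp4. 5 ppages; refcounts: pp0:3 pp1:3 pp2:1 pp3:1 pp4:1
Op 5: read(P1, v1) -> 19. No state change.
Op 6: write(P1, v1, 142). refcount(pp1)=3>1 -> COPY to pp5. 6 ppages; refcounts: pp0:3 pp1:2 pp2:1 pp3:1 pp4:1 pp5:1
Op 7: write(P0, v2, 134). refcount(pp3)=1 -> write in place. 6 ppages; refcounts: pp0:3 pp1:2 pp2:1 pp3:1 pp4:1 pp5:1

Answer: 6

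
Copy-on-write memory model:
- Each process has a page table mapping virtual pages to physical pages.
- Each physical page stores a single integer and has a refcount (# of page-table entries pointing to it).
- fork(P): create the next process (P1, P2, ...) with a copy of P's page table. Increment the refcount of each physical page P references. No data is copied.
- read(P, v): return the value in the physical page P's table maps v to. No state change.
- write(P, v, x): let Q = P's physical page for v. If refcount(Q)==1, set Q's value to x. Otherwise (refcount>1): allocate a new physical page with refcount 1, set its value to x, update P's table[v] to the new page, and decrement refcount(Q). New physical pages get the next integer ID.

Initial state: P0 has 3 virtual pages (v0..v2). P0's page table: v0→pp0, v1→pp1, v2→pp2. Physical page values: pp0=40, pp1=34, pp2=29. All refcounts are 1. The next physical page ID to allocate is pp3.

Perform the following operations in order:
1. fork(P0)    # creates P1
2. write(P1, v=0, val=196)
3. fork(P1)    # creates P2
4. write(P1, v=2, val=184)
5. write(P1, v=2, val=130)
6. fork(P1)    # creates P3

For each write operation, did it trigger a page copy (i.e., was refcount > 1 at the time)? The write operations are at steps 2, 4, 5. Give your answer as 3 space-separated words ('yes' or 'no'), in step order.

Op 1: fork(P0) -> P1. 3 ppages; refcounts: pp0:2 pp1:2 pp2:2
Op 2: write(P1, v0, 196). refcount(pp0)=2>1 -> COPY to pp3. 4 ppages; refcounts: pp0:1 pp1:2 pp2:2 pp3:1
Op 3: fork(P1) -> P2. 4 ppages; refcounts: pp0:1 pp1:3 pp2:3 pp3:2
Op 4: write(P1, v2, 184). refcount(pp2)=3>1 -> COPY to pp4. 5 ppages; refcounts: pp0:1 pp1:3 pp2:2 pp3:2 pp4:1
Op 5: write(P1, v2, 130). refcount(pp4)=1 -> write in place. 5 ppages; refcounts: pp0:1 pp1:3 pp2:2 pp3:2 pp4:1
Op 6: fork(P1) -> P3. 5 ppages; refcounts: pp0:1 pp1:4 pp2:2 pp3:3 pp4:2

yes yes no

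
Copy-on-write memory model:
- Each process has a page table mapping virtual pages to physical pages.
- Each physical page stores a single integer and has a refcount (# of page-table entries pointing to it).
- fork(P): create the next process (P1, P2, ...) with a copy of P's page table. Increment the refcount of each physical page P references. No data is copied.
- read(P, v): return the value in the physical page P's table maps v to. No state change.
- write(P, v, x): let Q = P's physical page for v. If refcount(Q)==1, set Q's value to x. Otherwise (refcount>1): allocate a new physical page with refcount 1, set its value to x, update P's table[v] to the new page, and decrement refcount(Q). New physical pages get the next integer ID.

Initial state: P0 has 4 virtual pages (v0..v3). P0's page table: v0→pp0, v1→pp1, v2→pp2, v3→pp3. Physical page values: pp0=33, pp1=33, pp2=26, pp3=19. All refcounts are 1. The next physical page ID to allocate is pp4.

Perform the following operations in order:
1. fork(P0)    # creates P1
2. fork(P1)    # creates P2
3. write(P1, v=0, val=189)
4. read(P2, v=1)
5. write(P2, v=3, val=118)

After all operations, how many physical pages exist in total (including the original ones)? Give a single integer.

Op 1: fork(P0) -> P1. 4 ppages; refcounts: pp0:2 pp1:2 pp2:2 pp3:2
Op 2: fork(P1) -> P2. 4 ppages; refcounts: pp0:3 pp1:3 pp2:3 pp3:3
Op 3: write(P1, v0, 189). refcount(pp0)=3>1 -> COPY to pp4. 5 ppages; refcounts: pp0:2 pp1:3 pp2:3 pp3:3 pp4:1
Op 4: read(P2, v1) -> 33. No state change.
Op 5: write(P2, v3, 118). refcount(pp3)=3>1 -> COPY to pp5. 6 ppages; refcounts: pp0:2 pp1:3 pp2:3 pp3:2 pp4:1 pp5:1

Answer: 6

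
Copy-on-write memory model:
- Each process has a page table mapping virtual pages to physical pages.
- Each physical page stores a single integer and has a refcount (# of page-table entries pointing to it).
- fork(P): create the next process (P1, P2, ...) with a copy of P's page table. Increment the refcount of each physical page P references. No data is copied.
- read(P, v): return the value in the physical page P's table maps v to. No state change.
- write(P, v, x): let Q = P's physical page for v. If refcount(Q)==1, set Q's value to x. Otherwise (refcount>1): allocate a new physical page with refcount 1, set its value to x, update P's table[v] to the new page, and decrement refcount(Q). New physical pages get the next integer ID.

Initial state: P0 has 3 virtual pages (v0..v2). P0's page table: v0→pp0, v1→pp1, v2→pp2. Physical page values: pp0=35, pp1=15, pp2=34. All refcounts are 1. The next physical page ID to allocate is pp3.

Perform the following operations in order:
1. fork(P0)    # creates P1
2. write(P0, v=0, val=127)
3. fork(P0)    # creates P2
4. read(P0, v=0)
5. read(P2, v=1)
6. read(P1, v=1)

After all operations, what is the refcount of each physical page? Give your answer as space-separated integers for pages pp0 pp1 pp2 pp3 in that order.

Answer: 1 3 3 2

Derivation:
Op 1: fork(P0) -> P1. 3 ppages; refcounts: pp0:2 pp1:2 pp2:2
Op 2: write(P0, v0, 127). refcount(pp0)=2>1 -> COPY to pp3. 4 ppages; refcounts: pp0:1 pp1:2 pp2:2 pp3:1
Op 3: fork(P0) -> P2. 4 ppages; refcounts: pp0:1 pp1:3 pp2:3 pp3:2
Op 4: read(P0, v0) -> 127. No state change.
Op 5: read(P2, v1) -> 15. No state change.
Op 6: read(P1, v1) -> 15. No state change.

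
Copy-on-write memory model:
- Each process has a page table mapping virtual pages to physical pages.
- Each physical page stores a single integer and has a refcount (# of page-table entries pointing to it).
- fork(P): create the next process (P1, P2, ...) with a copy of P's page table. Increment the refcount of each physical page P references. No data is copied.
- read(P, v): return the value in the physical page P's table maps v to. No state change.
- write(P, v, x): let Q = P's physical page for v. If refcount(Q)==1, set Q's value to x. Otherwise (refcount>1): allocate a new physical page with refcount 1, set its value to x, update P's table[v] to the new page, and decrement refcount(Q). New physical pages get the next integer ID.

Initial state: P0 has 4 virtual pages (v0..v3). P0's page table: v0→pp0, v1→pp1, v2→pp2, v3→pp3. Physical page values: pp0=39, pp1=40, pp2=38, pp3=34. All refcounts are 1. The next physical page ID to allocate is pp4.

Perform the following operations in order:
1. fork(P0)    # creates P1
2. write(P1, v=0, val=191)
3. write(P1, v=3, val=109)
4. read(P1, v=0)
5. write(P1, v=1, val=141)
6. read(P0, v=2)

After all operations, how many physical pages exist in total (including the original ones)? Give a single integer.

Op 1: fork(P0) -> P1. 4 ppages; refcounts: pp0:2 pp1:2 pp2:2 pp3:2
Op 2: write(P1, v0, 191). refcount(pp0)=2>1 -> COPY to pp4. 5 ppages; refcounts: pp0:1 pp1:2 pp2:2 pp3:2 pp4:1
Op 3: write(P1, v3, 109). refcount(pp3)=2>1 -> COPY to pp5. 6 ppages; refcounts: pp0:1 pp1:2 pp2:2 pp3:1 pp4:1 pp5:1
Op 4: read(P1, v0) -> 191. No state change.
Op 5: write(P1, v1, 141). refcount(pp1)=2>1 -> COPY to pp6. 7 ppages; refcounts: pp0:1 pp1:1 pp2:2 pp3:1 pp4:1 pp5:1 pp6:1
Op 6: read(P0, v2) -> 38. No state change.

Answer: 7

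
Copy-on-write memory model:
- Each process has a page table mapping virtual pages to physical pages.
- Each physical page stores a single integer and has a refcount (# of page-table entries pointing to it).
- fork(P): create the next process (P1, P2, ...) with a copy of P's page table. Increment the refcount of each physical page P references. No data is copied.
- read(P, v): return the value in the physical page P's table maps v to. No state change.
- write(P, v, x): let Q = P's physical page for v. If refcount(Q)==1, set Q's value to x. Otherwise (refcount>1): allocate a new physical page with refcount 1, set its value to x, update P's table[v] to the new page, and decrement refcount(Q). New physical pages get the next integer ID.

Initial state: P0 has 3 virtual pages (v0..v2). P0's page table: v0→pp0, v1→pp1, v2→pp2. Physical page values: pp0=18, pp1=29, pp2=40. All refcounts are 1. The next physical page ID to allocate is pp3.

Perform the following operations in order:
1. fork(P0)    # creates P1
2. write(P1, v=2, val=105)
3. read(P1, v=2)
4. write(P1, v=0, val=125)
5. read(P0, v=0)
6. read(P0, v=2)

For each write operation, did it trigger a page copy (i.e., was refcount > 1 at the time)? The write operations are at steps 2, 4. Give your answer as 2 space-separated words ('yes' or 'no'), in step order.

Op 1: fork(P0) -> P1. 3 ppages; refcounts: pp0:2 pp1:2 pp2:2
Op 2: write(P1, v2, 105). refcount(pp2)=2>1 -> COPY to pp3. 4 ppages; refcounts: pp0:2 pp1:2 pp2:1 pp3:1
Op 3: read(P1, v2) -> 105. No state change.
Op 4: write(P1, v0, 125). refcount(pp0)=2>1 -> COPY to pp4. 5 ppages; refcounts: pp0:1 pp1:2 pp2:1 pp3:1 pp4:1
Op 5: read(P0, v0) -> 18. No state change.
Op 6: read(P0, v2) -> 40. No state change.

yes yes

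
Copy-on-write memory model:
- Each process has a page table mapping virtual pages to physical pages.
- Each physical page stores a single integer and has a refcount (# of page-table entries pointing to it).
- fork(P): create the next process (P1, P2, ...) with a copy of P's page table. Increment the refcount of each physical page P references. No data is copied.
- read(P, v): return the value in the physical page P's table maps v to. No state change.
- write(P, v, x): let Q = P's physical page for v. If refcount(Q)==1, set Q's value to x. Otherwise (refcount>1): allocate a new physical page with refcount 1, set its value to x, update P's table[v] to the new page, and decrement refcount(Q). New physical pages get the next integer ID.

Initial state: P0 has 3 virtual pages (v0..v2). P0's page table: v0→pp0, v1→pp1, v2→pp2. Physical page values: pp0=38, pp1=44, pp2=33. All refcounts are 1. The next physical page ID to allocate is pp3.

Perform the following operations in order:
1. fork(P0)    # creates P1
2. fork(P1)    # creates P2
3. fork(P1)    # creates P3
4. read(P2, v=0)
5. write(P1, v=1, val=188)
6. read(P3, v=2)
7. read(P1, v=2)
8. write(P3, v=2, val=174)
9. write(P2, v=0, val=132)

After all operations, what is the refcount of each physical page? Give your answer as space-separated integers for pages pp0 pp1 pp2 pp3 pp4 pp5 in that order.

Answer: 3 3 3 1 1 1

Derivation:
Op 1: fork(P0) -> P1. 3 ppages; refcounts: pp0:2 pp1:2 pp2:2
Op 2: fork(P1) -> P2. 3 ppages; refcounts: pp0:3 pp1:3 pp2:3
Op 3: fork(P1) -> P3. 3 ppages; refcounts: pp0:4 pp1:4 pp2:4
Op 4: read(P2, v0) -> 38. No state change.
Op 5: write(P1, v1, 188). refcount(pp1)=4>1 -> COPY to pp3. 4 ppages; refcounts: pp0:4 pp1:3 pp2:4 pp3:1
Op 6: read(P3, v2) -> 33. No state change.
Op 7: read(P1, v2) -> 33. No state change.
Op 8: write(P3, v2, 174). refcount(pp2)=4>1 -> COPY to pp4. 5 ppages; refcounts: pp0:4 pp1:3 pp2:3 pp3:1 pp4:1
Op 9: write(P2, v0, 132). refcount(pp0)=4>1 -> COPY to pp5. 6 ppages; refcounts: pp0:3 pp1:3 pp2:3 pp3:1 pp4:1 pp5:1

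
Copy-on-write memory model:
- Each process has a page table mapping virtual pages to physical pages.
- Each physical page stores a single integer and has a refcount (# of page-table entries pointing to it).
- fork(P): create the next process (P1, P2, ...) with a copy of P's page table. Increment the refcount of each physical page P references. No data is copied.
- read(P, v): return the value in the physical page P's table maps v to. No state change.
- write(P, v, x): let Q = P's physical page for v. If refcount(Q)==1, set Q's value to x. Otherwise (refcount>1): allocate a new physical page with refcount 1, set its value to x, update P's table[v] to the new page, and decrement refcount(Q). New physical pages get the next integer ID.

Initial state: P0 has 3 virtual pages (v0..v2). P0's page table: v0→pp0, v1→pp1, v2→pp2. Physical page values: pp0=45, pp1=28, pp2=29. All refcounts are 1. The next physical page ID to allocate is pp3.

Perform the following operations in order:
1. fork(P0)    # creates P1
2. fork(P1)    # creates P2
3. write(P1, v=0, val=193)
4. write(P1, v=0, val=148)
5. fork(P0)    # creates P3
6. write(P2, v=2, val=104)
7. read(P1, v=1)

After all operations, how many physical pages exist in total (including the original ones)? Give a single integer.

Answer: 5

Derivation:
Op 1: fork(P0) -> P1. 3 ppages; refcounts: pp0:2 pp1:2 pp2:2
Op 2: fork(P1) -> P2. 3 ppages; refcounts: pp0:3 pp1:3 pp2:3
Op 3: write(P1, v0, 193). refcount(pp0)=3>1 -> COPY to pp3. 4 ppages; refcounts: pp0:2 pp1:3 pp2:3 pp3:1
Op 4: write(P1, v0, 148). refcount(pp3)=1 -> write in place. 4 ppages; refcounts: pp0:2 pp1:3 pp2:3 pp3:1
Op 5: fork(P0) -> P3. 4 ppages; refcounts: pp0:3 pp1:4 pp2:4 pp3:1
Op 6: write(P2, v2, 104). refcount(pp2)=4>1 -> COPY to pp4. 5 ppages; refcounts: pp0:3 pp1:4 pp2:3 pp3:1 pp4:1
Op 7: read(P1, v1) -> 28. No state change.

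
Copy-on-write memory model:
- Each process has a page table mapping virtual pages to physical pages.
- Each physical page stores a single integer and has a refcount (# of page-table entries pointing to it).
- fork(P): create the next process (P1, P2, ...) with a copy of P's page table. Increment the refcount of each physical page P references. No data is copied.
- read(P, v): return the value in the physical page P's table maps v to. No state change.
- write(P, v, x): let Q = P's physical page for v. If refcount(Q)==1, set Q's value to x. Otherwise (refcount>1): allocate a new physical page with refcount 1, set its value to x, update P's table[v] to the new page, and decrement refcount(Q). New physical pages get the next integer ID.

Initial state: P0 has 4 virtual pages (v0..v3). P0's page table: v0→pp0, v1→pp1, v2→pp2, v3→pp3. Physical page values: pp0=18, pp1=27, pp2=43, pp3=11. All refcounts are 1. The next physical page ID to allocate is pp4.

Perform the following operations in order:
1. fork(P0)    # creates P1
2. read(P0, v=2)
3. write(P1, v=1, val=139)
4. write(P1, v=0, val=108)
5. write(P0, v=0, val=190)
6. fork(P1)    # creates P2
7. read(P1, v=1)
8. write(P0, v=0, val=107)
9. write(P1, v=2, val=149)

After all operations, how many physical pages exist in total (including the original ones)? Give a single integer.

Answer: 7

Derivation:
Op 1: fork(P0) -> P1. 4 ppages; refcounts: pp0:2 pp1:2 pp2:2 pp3:2
Op 2: read(P0, v2) -> 43. No state change.
Op 3: write(P1, v1, 139). refcount(pp1)=2>1 -> COPY to pp4. 5 ppages; refcounts: pp0:2 pp1:1 pp2:2 pp3:2 pp4:1
Op 4: write(P1, v0, 108). refcount(pp0)=2>1 -> COPY to pp5. 6 ppages; refcounts: pp0:1 pp1:1 pp2:2 pp3:2 pp4:1 pp5:1
Op 5: write(P0, v0, 190). refcount(pp0)=1 -> write in place. 6 ppages; refcounts: pp0:1 pp1:1 pp2:2 pp3:2 pp4:1 pp5:1
Op 6: fork(P1) -> P2. 6 ppages; refcounts: pp0:1 pp1:1 pp2:3 pp3:3 pp4:2 pp5:2
Op 7: read(P1, v1) -> 139. No state change.
Op 8: write(P0, v0, 107). refcount(pp0)=1 -> write in place. 6 ppages; refcounts: pp0:1 pp1:1 pp2:3 pp3:3 pp4:2 pp5:2
Op 9: write(P1, v2, 149). refcount(pp2)=3>1 -> COPY to pp6. 7 ppages; refcounts: pp0:1 pp1:1 pp2:2 pp3:3 pp4:2 pp5:2 pp6:1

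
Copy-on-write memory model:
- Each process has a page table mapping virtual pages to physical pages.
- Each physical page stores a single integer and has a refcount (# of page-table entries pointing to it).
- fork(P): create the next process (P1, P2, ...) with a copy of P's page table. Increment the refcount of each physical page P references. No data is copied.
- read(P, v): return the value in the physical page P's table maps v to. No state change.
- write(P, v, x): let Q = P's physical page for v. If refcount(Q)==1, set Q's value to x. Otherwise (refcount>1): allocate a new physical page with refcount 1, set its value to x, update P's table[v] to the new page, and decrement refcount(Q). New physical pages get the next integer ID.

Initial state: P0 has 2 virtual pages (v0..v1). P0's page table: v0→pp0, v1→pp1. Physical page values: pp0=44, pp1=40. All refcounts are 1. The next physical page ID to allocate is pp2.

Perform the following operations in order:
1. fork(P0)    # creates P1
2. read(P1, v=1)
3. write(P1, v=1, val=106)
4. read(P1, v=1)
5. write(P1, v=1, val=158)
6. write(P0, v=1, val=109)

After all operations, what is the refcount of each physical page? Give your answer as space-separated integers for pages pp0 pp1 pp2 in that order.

Op 1: fork(P0) -> P1. 2 ppages; refcounts: pp0:2 pp1:2
Op 2: read(P1, v1) -> 40. No state change.
Op 3: write(P1, v1, 106). refcount(pp1)=2>1 -> COPY to pp2. 3 ppages; refcounts: pp0:2 pp1:1 pp2:1
Op 4: read(P1, v1) -> 106. No state change.
Op 5: write(P1, v1, 158). refcount(pp2)=1 -> write in place. 3 ppages; refcounts: pp0:2 pp1:1 pp2:1
Op 6: write(P0, v1, 109). refcount(pp1)=1 -> write in place. 3 ppages; refcounts: pp0:2 pp1:1 pp2:1

Answer: 2 1 1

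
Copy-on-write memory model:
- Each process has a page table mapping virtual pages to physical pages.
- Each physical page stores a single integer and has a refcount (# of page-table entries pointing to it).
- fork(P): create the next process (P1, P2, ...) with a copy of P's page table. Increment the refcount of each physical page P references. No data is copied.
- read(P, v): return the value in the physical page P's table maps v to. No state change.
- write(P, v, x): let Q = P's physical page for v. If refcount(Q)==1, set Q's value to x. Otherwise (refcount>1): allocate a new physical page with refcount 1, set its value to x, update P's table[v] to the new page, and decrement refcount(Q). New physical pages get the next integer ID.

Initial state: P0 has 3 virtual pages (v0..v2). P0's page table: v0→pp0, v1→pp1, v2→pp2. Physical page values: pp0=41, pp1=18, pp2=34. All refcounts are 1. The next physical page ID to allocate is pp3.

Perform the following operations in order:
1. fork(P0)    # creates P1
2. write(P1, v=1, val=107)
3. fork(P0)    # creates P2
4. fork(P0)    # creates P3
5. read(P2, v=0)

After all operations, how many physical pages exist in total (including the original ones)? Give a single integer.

Answer: 4

Derivation:
Op 1: fork(P0) -> P1. 3 ppages; refcounts: pp0:2 pp1:2 pp2:2
Op 2: write(P1, v1, 107). refcount(pp1)=2>1 -> COPY to pp3. 4 ppages; refcounts: pp0:2 pp1:1 pp2:2 pp3:1
Op 3: fork(P0) -> P2. 4 ppages; refcounts: pp0:3 pp1:2 pp2:3 pp3:1
Op 4: fork(P0) -> P3. 4 ppages; refcounts: pp0:4 pp1:3 pp2:4 pp3:1
Op 5: read(P2, v0) -> 41. No state change.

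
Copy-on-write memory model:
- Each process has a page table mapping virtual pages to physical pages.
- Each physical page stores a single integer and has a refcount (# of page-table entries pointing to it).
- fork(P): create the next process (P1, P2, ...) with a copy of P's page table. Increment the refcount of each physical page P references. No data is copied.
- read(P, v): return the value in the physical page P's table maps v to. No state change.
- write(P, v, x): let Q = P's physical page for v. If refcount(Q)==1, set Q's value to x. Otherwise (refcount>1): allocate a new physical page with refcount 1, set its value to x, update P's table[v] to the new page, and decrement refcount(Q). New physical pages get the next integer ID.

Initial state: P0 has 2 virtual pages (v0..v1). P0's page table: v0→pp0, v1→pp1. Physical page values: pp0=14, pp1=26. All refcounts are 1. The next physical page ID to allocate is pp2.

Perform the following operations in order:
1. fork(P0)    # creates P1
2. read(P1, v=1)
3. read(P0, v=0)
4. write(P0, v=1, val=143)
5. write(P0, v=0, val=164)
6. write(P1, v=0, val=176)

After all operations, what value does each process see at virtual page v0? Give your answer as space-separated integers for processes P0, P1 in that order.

Answer: 164 176

Derivation:
Op 1: fork(P0) -> P1. 2 ppages; refcounts: pp0:2 pp1:2
Op 2: read(P1, v1) -> 26. No state change.
Op 3: read(P0, v0) -> 14. No state change.
Op 4: write(P0, v1, 143). refcount(pp1)=2>1 -> COPY to pp2. 3 ppages; refcounts: pp0:2 pp1:1 pp2:1
Op 5: write(P0, v0, 164). refcount(pp0)=2>1 -> COPY to pp3. 4 ppages; refcounts: pp0:1 pp1:1 pp2:1 pp3:1
Op 6: write(P1, v0, 176). refcount(pp0)=1 -> write in place. 4 ppages; refcounts: pp0:1 pp1:1 pp2:1 pp3:1
P0: v0 -> pp3 = 164
P1: v0 -> pp0 = 176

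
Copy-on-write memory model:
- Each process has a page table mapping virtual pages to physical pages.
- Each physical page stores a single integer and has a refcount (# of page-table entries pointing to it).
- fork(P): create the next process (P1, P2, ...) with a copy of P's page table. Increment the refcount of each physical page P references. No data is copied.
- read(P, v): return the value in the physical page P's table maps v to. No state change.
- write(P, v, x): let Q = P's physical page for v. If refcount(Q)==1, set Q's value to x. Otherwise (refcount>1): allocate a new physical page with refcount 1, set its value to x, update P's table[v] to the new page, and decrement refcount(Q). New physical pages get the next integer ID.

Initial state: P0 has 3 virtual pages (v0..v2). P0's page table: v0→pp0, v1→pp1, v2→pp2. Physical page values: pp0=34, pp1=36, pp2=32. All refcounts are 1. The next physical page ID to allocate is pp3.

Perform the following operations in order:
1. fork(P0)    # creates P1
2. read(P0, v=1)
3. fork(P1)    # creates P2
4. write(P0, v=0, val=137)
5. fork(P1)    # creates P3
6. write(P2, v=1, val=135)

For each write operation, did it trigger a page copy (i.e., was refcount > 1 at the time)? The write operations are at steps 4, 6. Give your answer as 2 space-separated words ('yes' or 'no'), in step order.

Op 1: fork(P0) -> P1. 3 ppages; refcounts: pp0:2 pp1:2 pp2:2
Op 2: read(P0, v1) -> 36. No state change.
Op 3: fork(P1) -> P2. 3 ppages; refcounts: pp0:3 pp1:3 pp2:3
Op 4: write(P0, v0, 137). refcount(pp0)=3>1 -> COPY to pp3. 4 ppages; refcounts: pp0:2 pp1:3 pp2:3 pp3:1
Op 5: fork(P1) -> P3. 4 ppages; refcounts: pp0:3 pp1:4 pp2:4 pp3:1
Op 6: write(P2, v1, 135). refcount(pp1)=4>1 -> COPY to pp4. 5 ppages; refcounts: pp0:3 pp1:3 pp2:4 pp3:1 pp4:1

yes yes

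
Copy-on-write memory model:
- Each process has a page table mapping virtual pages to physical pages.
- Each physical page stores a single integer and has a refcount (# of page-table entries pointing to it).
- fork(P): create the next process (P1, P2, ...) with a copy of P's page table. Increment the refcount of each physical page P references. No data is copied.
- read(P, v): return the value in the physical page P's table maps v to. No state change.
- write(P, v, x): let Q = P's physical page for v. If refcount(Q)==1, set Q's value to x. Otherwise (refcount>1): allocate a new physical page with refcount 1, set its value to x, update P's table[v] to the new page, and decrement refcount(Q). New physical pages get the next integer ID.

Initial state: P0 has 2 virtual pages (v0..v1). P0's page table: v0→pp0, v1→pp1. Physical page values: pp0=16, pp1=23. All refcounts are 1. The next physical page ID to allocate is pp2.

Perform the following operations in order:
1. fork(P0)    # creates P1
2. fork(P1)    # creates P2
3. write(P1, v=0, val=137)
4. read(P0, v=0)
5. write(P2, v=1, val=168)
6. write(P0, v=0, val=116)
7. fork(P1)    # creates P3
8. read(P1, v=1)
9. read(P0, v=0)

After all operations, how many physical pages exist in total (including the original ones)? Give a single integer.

Op 1: fork(P0) -> P1. 2 ppages; refcounts: pp0:2 pp1:2
Op 2: fork(P1) -> P2. 2 ppages; refcounts: pp0:3 pp1:3
Op 3: write(P1, v0, 137). refcount(pp0)=3>1 -> COPY to pp2. 3 ppages; refcounts: pp0:2 pp1:3 pp2:1
Op 4: read(P0, v0) -> 16. No state change.
Op 5: write(P2, v1, 168). refcount(pp1)=3>1 -> COPY to pp3. 4 ppages; refcounts: pp0:2 pp1:2 pp2:1 pp3:1
Op 6: write(P0, v0, 116). refcount(pp0)=2>1 -> COPY to pp4. 5 ppages; refcounts: pp0:1 pp1:2 pp2:1 pp3:1 pp4:1
Op 7: fork(P1) -> P3. 5 ppages; refcounts: pp0:1 pp1:3 pp2:2 pp3:1 pp4:1
Op 8: read(P1, v1) -> 23. No state change.
Op 9: read(P0, v0) -> 116. No state change.

Answer: 5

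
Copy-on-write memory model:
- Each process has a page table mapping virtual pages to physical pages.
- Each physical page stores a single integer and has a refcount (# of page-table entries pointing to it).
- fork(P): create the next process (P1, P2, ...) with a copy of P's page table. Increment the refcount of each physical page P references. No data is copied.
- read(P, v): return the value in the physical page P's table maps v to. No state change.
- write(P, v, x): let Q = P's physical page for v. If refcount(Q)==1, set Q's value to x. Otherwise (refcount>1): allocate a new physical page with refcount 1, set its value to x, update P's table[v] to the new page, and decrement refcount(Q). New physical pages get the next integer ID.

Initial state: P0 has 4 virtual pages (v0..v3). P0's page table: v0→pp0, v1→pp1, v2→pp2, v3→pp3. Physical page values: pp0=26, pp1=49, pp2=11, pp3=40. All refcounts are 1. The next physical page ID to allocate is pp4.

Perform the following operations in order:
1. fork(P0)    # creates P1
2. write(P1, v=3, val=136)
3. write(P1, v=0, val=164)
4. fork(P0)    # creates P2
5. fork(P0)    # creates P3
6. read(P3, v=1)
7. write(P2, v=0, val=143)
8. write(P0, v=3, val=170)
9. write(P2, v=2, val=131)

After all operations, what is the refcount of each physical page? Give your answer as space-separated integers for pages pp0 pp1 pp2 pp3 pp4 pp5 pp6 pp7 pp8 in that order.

Answer: 2 4 3 2 1 1 1 1 1

Derivation:
Op 1: fork(P0) -> P1. 4 ppages; refcounts: pp0:2 pp1:2 pp2:2 pp3:2
Op 2: write(P1, v3, 136). refcount(pp3)=2>1 -> COPY to pp4. 5 ppages; refcounts: pp0:2 pp1:2 pp2:2 pp3:1 pp4:1
Op 3: write(P1, v0, 164). refcount(pp0)=2>1 -> COPY to pp5. 6 ppages; refcounts: pp0:1 pp1:2 pp2:2 pp3:1 pp4:1 pp5:1
Op 4: fork(P0) -> P2. 6 ppages; refcounts: pp0:2 pp1:3 pp2:3 pp3:2 pp4:1 pp5:1
Op 5: fork(P0) -> P3. 6 ppages; refcounts: pp0:3 pp1:4 pp2:4 pp3:3 pp4:1 pp5:1
Op 6: read(P3, v1) -> 49. No state change.
Op 7: write(P2, v0, 143). refcount(pp0)=3>1 -> COPY to pp6. 7 ppages; refcounts: pp0:2 pp1:4 pp2:4 pp3:3 pp4:1 pp5:1 pp6:1
Op 8: write(P0, v3, 170). refcount(pp3)=3>1 -> COPY to pp7. 8 ppages; refcounts: pp0:2 pp1:4 pp2:4 pp3:2 pp4:1 pp5:1 pp6:1 pp7:1
Op 9: write(P2, v2, 131). refcount(pp2)=4>1 -> COPY to pp8. 9 ppages; refcounts: pp0:2 pp1:4 pp2:3 pp3:2 pp4:1 pp5:1 pp6:1 pp7:1 pp8:1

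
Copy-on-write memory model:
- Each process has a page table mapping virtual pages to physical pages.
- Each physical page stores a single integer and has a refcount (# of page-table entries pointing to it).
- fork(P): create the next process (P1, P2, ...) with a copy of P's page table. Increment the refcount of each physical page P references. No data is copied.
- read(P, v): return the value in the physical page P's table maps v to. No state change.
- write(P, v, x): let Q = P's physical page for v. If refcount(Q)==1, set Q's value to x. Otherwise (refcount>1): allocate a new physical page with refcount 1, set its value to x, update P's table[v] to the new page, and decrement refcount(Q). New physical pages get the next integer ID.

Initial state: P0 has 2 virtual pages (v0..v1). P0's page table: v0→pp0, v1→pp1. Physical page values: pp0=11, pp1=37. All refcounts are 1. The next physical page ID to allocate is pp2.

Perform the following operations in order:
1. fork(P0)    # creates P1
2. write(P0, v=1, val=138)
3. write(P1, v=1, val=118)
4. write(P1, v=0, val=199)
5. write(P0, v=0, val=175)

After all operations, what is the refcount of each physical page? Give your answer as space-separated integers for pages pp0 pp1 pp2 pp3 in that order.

Op 1: fork(P0) -> P1. 2 ppages; refcounts: pp0:2 pp1:2
Op 2: write(P0, v1, 138). refcount(pp1)=2>1 -> COPY to pp2. 3 ppages; refcounts: pp0:2 pp1:1 pp2:1
Op 3: write(P1, v1, 118). refcount(pp1)=1 -> write in place. 3 ppages; refcounts: pp0:2 pp1:1 pp2:1
Op 4: write(P1, v0, 199). refcount(pp0)=2>1 -> COPY to pp3. 4 ppages; refcounts: pp0:1 pp1:1 pp2:1 pp3:1
Op 5: write(P0, v0, 175). refcount(pp0)=1 -> write in place. 4 ppages; refcounts: pp0:1 pp1:1 pp2:1 pp3:1

Answer: 1 1 1 1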